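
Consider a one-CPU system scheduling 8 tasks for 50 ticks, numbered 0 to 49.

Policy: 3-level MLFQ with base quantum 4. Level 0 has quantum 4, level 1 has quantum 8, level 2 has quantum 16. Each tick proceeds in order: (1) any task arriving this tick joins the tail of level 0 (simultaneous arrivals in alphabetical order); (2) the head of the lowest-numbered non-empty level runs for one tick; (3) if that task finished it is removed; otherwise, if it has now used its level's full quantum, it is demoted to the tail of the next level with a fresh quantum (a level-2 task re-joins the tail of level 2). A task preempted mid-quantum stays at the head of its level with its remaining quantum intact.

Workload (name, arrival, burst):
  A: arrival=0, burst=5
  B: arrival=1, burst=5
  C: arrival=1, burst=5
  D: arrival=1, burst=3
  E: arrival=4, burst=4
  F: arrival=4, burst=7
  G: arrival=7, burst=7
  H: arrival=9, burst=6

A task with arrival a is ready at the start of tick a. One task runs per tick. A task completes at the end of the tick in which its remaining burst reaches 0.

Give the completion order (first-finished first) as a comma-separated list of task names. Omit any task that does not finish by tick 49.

completion order = D, E, A, B, C, F, G, H

t=0: L0/L1/L2 = A/-/- → run A
t=1: L0/L1/L2 = ABCD/-/- → run A
t=2: L0/L1/L2 = ABCD/-/- → run A
t=3: L0/L1/L2 = ABCD/-/- → run A
t=4: L0/L1/L2 = BCDEF/A/- → run B
t=5: L0/L1/L2 = BCDEF/A/- → run B
t=6: L0/L1/L2 = BCDEF/A/- → run B
t=7: L0/L1/L2 = BCDEFG/A/- → run B
t=8: L0/L1/L2 = CDEFG/AB/- → run C
t=9: L0/L1/L2 = CDEFGH/AB/- → run C
t=10: L0/L1/L2 = CDEFGH/AB/- → run C
t=11: L0/L1/L2 = CDEFGH/AB/- → run C
t=12: L0/L1/L2 = DEFGH/ABC/- → run D
t=13: L0/L1/L2 = DEFGH/ABC/- → run D
t=14: L0/L1/L2 = DEFGH/ABC/- → run D
t=15: L0/L1/L2 = EFGH/ABC/- → run E
t=16: L0/L1/L2 = EFGH/ABC/- → run E
t=17: L0/L1/L2 = EFGH/ABC/- → run E
t=18: L0/L1/L2 = EFGH/ABC/- → run E
t=19: L0/L1/L2 = FGH/ABC/- → run F
t=20: L0/L1/L2 = FGH/ABC/- → run F
t=21: L0/L1/L2 = FGH/ABC/- → run F
t=22: L0/L1/L2 = FGH/ABC/- → run F
t=23: L0/L1/L2 = GH/ABCF/- → run G
t=24: L0/L1/L2 = GH/ABCF/- → run G
t=25: L0/L1/L2 = GH/ABCF/- → run G
t=26: L0/L1/L2 = GH/ABCF/- → run G
t=27: L0/L1/L2 = H/ABCFG/- → run H
t=28: L0/L1/L2 = H/ABCFG/- → run H
t=29: L0/L1/L2 = H/ABCFG/- → run H
t=30: L0/L1/L2 = H/ABCFG/- → run H
t=31: L0/L1/L2 = -/ABCFGH/- → run A
t=32: L0/L1/L2 = -/BCFGH/- → run B
t=33: L0/L1/L2 = -/CFGH/- → run C
t=34: L0/L1/L2 = -/FGH/- → run F
t=35: L0/L1/L2 = -/FGH/- → run F
t=36: L0/L1/L2 = -/FGH/- → run F
t=37: L0/L1/L2 = -/GH/- → run G
t=38: L0/L1/L2 = -/GH/- → run G
t=39: L0/L1/L2 = -/GH/- → run G
t=40: L0/L1/L2 = -/H/- → run H
t=41: L0/L1/L2 = -/H/- → run H
t=42: (idle)
t=43: (idle)
t=44: (idle)
t=45: (idle)
t=46: (idle)
t=47: (idle)
t=48: (idle)
t=49: (idle)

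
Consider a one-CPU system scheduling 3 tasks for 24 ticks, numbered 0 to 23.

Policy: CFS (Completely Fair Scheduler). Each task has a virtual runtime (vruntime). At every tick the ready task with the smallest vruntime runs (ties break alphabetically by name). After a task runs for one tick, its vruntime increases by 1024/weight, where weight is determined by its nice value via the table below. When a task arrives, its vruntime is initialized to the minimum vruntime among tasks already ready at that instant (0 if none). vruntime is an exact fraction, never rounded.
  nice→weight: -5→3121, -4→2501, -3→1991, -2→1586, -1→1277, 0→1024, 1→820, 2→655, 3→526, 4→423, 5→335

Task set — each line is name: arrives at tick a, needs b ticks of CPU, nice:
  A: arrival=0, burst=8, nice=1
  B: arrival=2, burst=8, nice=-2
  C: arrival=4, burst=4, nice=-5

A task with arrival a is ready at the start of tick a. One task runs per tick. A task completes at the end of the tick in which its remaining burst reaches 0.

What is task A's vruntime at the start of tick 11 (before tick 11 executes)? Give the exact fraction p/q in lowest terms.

vruntime(A, start of tick 11) = 1024/205

t=0: vr[A=0] → run A
t=1: vr[A=256/205] → run A
t=2: vr[A=512/205 B=512/205] → run A
t=3: vr[A=768/205 B=512/205] → run B
t=4: vr[A=768/205 B=510976/162565 C=510976/162565] → run B
t=5: vr[A=768/205 B=615936/162565 C=510976/162565] → run C
t=6: vr[A=768/205 B=615936/162565 C=1761222656/507365365] → run C
t=7: vr[A=768/205 B=615936/162565 C=1927689216/507365365] → run A
t=8: vr[A=1024/205 B=615936/162565 C=1927689216/507365365] → run B
t=9: vr[A=1024/205 B=720896/162565 C=1927689216/507365365] → run C
t=10: vr[A=1024/205 B=720896/162565 C=2094155776/507365365] → run C
t=11: vr[A=1024/205 B=720896/162565] → run B
t=12: vr[A=1024/205 B=825856/162565] → run A
t=13: vr[A=256/41 B=825856/162565] → run B
t=14: vr[A=256/41 B=930816/162565] → run B
t=15: vr[A=256/41 B=1035776/162565] → run A
t=16: vr[A=1536/205 B=1035776/162565] → run B
t=17: vr[A=1536/205 B=1140736/162565] → run B
t=18: vr[A=1536/205] → run A
t=19: vr[A=1792/205] → run A
t=20: (idle)
t=21: (idle)
t=22: (idle)
t=23: (idle)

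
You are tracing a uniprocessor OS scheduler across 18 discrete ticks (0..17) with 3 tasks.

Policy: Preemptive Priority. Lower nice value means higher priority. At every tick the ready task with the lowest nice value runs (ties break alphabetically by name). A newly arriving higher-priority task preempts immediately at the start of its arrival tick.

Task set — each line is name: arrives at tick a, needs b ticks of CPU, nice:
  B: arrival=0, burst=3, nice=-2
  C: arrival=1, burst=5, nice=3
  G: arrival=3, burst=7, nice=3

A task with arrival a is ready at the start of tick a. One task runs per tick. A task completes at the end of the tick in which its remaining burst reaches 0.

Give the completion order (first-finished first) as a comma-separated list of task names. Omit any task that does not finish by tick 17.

completion order = B, C, G

t=0: ready={B} → run B
t=1: ready={B,C} → run B
t=2: ready={B,C} → run B
t=3: ready={C,G} → run C
t=4: ready={C,G} → run C
t=5: ready={C,G} → run C
t=6: ready={C,G} → run C
t=7: ready={C,G} → run C
t=8: ready={G} → run G
t=9: ready={G} → run G
t=10: ready={G} → run G
t=11: ready={G} → run G
t=12: ready={G} → run G
t=13: ready={G} → run G
t=14: ready={G} → run G
t=15: (idle)
t=16: (idle)
t=17: (idle)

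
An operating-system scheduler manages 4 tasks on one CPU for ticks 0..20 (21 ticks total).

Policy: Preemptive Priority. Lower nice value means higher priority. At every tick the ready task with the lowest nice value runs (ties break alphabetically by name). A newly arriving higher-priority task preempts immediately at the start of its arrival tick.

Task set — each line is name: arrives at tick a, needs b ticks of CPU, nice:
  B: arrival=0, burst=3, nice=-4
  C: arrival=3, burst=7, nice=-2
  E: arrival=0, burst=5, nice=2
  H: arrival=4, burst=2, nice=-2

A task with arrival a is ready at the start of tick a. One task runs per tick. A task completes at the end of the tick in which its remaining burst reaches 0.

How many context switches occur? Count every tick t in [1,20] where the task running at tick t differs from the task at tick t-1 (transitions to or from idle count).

t=0: ready={B,E} → run B
t=1: ready={B,E} → run B
t=2: ready={B,E} → run B
t=3: ready={C,E} → run C
t=4: ready={C,E,H} → run C
t=5: ready={C,E,H} → run C
t=6: ready={C,E,H} → run C
t=7: ready={C,E,H} → run C
t=8: ready={C,E,H} → run C
t=9: ready={C,E,H} → run C
t=10: ready={E,H} → run H
t=11: ready={E,H} → run H
t=12: ready={E} → run E
t=13: ready={E} → run E
t=14: ready={E} → run E
t=15: ready={E} → run E
t=16: ready={E} → run E
t=17: (idle)
t=18: (idle)
t=19: (idle)
t=20: (idle)

context switches = 4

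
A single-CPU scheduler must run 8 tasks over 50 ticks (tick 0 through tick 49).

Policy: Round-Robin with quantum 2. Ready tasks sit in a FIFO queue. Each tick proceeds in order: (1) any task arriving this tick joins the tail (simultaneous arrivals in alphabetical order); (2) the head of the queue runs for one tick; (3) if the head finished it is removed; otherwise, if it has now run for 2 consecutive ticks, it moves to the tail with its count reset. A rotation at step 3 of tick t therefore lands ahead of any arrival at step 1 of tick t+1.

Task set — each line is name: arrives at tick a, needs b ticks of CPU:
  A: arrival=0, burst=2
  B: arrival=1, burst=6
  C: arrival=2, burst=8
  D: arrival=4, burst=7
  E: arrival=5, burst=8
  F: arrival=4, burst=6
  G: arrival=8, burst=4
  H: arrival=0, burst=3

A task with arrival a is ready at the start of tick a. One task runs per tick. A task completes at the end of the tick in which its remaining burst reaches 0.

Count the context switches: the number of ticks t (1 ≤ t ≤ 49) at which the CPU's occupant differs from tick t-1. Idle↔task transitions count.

context switches = 23

t=0: queue=[A,H] q_used=0 → run A
t=1: queue=[A,H,B] q_used=1 → run A
t=2: queue=[H,B,C] q_used=0 → run H
t=3: queue=[H,B,C] q_used=1 → run H
t=4: queue=[B,C,H,D,F] q_used=0 → run B
t=5: queue=[B,C,H,D,F,E] q_used=1 → run B
t=6: queue=[C,H,D,F,E,B] q_used=0 → run C
t=7: queue=[C,H,D,F,E,B] q_used=1 → run C
t=8: queue=[H,D,F,E,B,C,G] q_used=0 → run H
t=9: queue=[D,F,E,B,C,G] q_used=0 → run D
t=10: queue=[D,F,E,B,C,G] q_used=1 → run D
t=11: queue=[F,E,B,C,G,D] q_used=0 → run F
t=12: queue=[F,E,B,C,G,D] q_used=1 → run F
t=13: queue=[E,B,C,G,D,F] q_used=0 → run E
t=14: queue=[E,B,C,G,D,F] q_used=1 → run E
t=15: queue=[B,C,G,D,F,E] q_used=0 → run B
t=16: queue=[B,C,G,D,F,E] q_used=1 → run B
t=17: queue=[C,G,D,F,E,B] q_used=0 → run C
t=18: queue=[C,G,D,F,E,B] q_used=1 → run C
t=19: queue=[G,D,F,E,B,C] q_used=0 → run G
t=20: queue=[G,D,F,E,B,C] q_used=1 → run G
t=21: queue=[D,F,E,B,C,G] q_used=0 → run D
t=22: queue=[D,F,E,B,C,G] q_used=1 → run D
t=23: queue=[F,E,B,C,G,D] q_used=0 → run F
t=24: queue=[F,E,B,C,G,D] q_used=1 → run F
t=25: queue=[E,B,C,G,D,F] q_used=0 → run E
t=26: queue=[E,B,C,G,D,F] q_used=1 → run E
t=27: queue=[B,C,G,D,F,E] q_used=0 → run B
t=28: queue=[B,C,G,D,F,E] q_used=1 → run B
t=29: queue=[C,G,D,F,E] q_used=0 → run C
t=30: queue=[C,G,D,F,E] q_used=1 → run C
t=31: queue=[G,D,F,E,C] q_used=0 → run G
t=32: queue=[G,D,F,E,C] q_used=1 → run G
t=33: queue=[D,F,E,C] q_used=0 → run D
t=34: queue=[D,F,E,C] q_used=1 → run D
t=35: queue=[F,E,C,D] q_used=0 → run F
t=36: queue=[F,E,C,D] q_used=1 → run F
t=37: queue=[E,C,D] q_used=0 → run E
t=38: queue=[E,C,D] q_used=1 → run E
t=39: queue=[C,D,E] q_used=0 → run C
t=40: queue=[C,D,E] q_used=1 → run C
t=41: queue=[D,E] q_used=0 → run D
t=42: queue=[E] q_used=0 → run E
t=43: queue=[E] q_used=1 → run E
t=44: (idle)
t=45: (idle)
t=46: (idle)
t=47: (idle)
t=48: (idle)
t=49: (idle)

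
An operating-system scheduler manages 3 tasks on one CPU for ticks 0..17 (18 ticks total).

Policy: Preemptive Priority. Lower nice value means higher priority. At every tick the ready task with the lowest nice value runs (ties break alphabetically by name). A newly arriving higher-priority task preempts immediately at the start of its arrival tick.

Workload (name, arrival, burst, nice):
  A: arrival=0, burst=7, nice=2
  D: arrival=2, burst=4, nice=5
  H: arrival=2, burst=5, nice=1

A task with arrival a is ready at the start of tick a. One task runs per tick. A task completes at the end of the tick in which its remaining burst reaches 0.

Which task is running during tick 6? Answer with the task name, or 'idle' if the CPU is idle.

t=0: ready={A} → run A
t=1: ready={A} → run A
t=2: ready={A,D,H} → run H
t=3: ready={A,D,H} → run H
t=4: ready={A,D,H} → run H
t=5: ready={A,D,H} → run H
t=6: ready={A,D,H} → run H
t=7: ready={A,D} → run A
t=8: ready={A,D} → run A
t=9: ready={A,D} → run A
t=10: ready={A,D} → run A
t=11: ready={A,D} → run A
t=12: ready={D} → run D
t=13: ready={D} → run D
t=14: ready={D} → run D
t=15: ready={D} → run D
t=16: (idle)
t=17: (idle)

running at tick 6 = H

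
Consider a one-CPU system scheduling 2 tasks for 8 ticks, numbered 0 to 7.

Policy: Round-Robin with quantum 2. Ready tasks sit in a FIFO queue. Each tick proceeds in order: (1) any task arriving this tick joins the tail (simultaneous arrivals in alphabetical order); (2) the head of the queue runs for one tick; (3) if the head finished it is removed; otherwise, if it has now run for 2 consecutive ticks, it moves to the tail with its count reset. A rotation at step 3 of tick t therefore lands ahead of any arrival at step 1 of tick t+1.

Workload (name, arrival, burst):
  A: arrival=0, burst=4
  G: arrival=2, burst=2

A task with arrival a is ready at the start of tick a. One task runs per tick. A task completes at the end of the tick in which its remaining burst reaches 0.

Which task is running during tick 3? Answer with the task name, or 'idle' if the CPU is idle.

t=0: queue=[A] q_used=0 → run A
t=1: queue=[A] q_used=1 → run A
t=2: queue=[A,G] q_used=0 → run A
t=3: queue=[A,G] q_used=1 → run A
t=4: queue=[G] q_used=0 → run G
t=5: queue=[G] q_used=1 → run G
t=6: (idle)
t=7: (idle)

running at tick 3 = A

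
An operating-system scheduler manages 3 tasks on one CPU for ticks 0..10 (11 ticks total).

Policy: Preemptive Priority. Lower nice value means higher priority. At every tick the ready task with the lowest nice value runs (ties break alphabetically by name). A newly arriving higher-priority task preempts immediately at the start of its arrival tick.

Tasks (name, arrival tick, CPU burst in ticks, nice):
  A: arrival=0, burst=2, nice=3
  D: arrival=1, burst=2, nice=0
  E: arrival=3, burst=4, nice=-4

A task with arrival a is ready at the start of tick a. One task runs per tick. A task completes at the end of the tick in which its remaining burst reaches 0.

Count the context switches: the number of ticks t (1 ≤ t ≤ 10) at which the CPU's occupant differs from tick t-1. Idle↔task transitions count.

context switches = 4

t=0: ready={A} → run A
t=1: ready={A,D} → run D
t=2: ready={A,D} → run D
t=3: ready={A,E} → run E
t=4: ready={A,E} → run E
t=5: ready={A,E} → run E
t=6: ready={A,E} → run E
t=7: ready={A} → run A
t=8: (idle)
t=9: (idle)
t=10: (idle)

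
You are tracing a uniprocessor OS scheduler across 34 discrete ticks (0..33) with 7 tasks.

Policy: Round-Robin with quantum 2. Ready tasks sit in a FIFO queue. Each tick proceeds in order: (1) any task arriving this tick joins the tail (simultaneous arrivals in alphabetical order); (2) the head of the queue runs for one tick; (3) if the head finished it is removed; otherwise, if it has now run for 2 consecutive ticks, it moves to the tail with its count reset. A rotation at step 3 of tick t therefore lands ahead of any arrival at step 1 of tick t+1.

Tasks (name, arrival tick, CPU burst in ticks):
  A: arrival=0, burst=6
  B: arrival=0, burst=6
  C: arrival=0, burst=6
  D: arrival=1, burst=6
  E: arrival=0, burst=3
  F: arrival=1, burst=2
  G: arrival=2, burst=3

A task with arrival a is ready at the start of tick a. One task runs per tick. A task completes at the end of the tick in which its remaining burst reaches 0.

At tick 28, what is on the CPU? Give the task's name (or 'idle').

t=0: queue=[A,B,C,E] q_used=0 → run A
t=1: queue=[A,B,C,E,D,F] q_used=1 → run A
t=2: queue=[B,C,E,D,F,A,G] q_used=0 → run B
t=3: queue=[B,C,E,D,F,A,G] q_used=1 → run B
t=4: queue=[C,E,D,F,A,G,B] q_used=0 → run C
t=5: queue=[C,E,D,F,A,G,B] q_used=1 → run C
t=6: queue=[E,D,F,A,G,B,C] q_used=0 → run E
t=7: queue=[E,D,F,A,G,B,C] q_used=1 → run E
t=8: queue=[D,F,A,G,B,C,E] q_used=0 → run D
t=9: queue=[D,F,A,G,B,C,E] q_used=1 → run D
t=10: queue=[F,A,G,B,C,E,D] q_used=0 → run F
t=11: queue=[F,A,G,B,C,E,D] q_used=1 → run F
t=12: queue=[A,G,B,C,E,D] q_used=0 → run A
t=13: queue=[A,G,B,C,E,D] q_used=1 → run A
t=14: queue=[G,B,C,E,D,A] q_used=0 → run G
t=15: queue=[G,B,C,E,D,A] q_used=1 → run G
t=16: queue=[B,C,E,D,A,G] q_used=0 → run B
t=17: queue=[B,C,E,D,A,G] q_used=1 → run B
t=18: queue=[C,E,D,A,G,B] q_used=0 → run C
t=19: queue=[C,E,D,A,G,B] q_used=1 → run C
t=20: queue=[E,D,A,G,B,C] q_used=0 → run E
t=21: queue=[D,A,G,B,C] q_used=0 → run D
t=22: queue=[D,A,G,B,C] q_used=1 → run D
t=23: queue=[A,G,B,C,D] q_used=0 → run A
t=24: queue=[A,G,B,C,D] q_used=1 → run A
t=25: queue=[G,B,C,D] q_used=0 → run G
t=26: queue=[B,C,D] q_used=0 → run B
t=27: queue=[B,C,D] q_used=1 → run B
t=28: queue=[C,D] q_used=0 → run C
t=29: queue=[C,D] q_used=1 → run C
t=30: queue=[D] q_used=0 → run D
t=31: queue=[D] q_used=1 → run D
t=32: (idle)
t=33: (idle)

running at tick 28 = C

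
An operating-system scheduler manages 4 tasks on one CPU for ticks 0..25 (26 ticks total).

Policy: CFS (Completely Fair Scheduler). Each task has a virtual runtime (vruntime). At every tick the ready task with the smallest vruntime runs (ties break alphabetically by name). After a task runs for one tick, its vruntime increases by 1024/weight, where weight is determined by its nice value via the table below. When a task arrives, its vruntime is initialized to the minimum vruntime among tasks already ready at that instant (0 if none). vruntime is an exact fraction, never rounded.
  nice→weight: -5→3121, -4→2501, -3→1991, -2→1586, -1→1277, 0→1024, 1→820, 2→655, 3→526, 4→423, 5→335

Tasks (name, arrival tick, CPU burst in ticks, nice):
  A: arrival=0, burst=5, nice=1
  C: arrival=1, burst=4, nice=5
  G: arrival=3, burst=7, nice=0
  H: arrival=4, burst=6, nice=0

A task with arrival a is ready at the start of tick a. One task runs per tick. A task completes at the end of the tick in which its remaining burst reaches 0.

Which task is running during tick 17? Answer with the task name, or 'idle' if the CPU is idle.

t=0: vr[A=0] → run A
t=1: vr[A=256/205 C=256/205] → run A
t=2: vr[A=512/205 C=256/205] → run C
t=3: vr[A=512/205 C=59136/13735 G=512/205] → run A
t=4: vr[A=768/205 C=59136/13735 G=512/205 H=512/205] → run G
t=5: vr[A=768/205 C=59136/13735 G=717/205 H=512/205] → run H
t=6: vr[A=768/205 C=59136/13735 G=717/205 H=717/205] → run G
t=7: vr[A=768/205 C=59136/13735 G=922/205 H=717/205] → run H
t=8: vr[A=768/205 C=59136/13735 G=922/205 H=922/205] → run A
t=9: vr[A=1024/205 C=59136/13735 G=922/205 H=922/205] → run C
t=10: vr[A=1024/205 C=20224/2747 G=922/205 H=922/205] → run G
t=11: vr[A=1024/205 C=20224/2747 G=1127/205 H=922/205] → run H
t=12: vr[A=1024/205 C=20224/2747 G=1127/205 H=1127/205] → run A
t=13: vr[C=20224/2747 G=1127/205 H=1127/205] → run G
t=14: vr[C=20224/2747 G=1332/205 H=1127/205] → run H
t=15: vr[C=20224/2747 G=1332/205 H=1332/205] → run G
t=16: vr[C=20224/2747 G=1537/205 H=1332/205] → run H
t=17: vr[C=20224/2747 G=1537/205 H=1537/205] → run C
t=18: vr[C=143104/13735 G=1537/205 H=1537/205] → run G
t=19: vr[C=143104/13735 G=1742/205 H=1537/205] → run H
t=20: vr[C=143104/13735 G=1742/205] → run G
t=21: vr[C=143104/13735] → run C
t=22: (idle)
t=23: (idle)
t=24: (idle)
t=25: (idle)

running at tick 17 = C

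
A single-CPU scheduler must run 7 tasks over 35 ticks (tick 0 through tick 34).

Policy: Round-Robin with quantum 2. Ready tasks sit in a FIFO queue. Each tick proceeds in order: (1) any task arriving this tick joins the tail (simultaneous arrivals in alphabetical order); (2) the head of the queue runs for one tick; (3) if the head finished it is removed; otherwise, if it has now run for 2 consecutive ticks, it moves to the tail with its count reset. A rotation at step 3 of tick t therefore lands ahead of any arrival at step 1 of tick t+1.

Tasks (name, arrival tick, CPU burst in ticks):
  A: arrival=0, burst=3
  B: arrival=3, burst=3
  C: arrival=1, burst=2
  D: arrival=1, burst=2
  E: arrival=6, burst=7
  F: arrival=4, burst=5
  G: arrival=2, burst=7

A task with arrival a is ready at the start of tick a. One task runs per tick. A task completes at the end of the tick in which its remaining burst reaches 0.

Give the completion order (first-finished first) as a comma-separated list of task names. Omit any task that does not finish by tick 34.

completion order = C, D, A, B, F, G, E

t=0: queue=[A] q_used=0 → run A
t=1: queue=[A,C,D] q_used=1 → run A
t=2: queue=[C,D,A,G] q_used=0 → run C
t=3: queue=[C,D,A,G,B] q_used=1 → run C
t=4: queue=[D,A,G,B,F] q_used=0 → run D
t=5: queue=[D,A,G,B,F] q_used=1 → run D
t=6: queue=[A,G,B,F,E] q_used=0 → run A
t=7: queue=[G,B,F,E] q_used=0 → run G
t=8: queue=[G,B,F,E] q_used=1 → run G
t=9: queue=[B,F,E,G] q_used=0 → run B
t=10: queue=[B,F,E,G] q_used=1 → run B
t=11: queue=[F,E,G,B] q_used=0 → run F
t=12: queue=[F,E,G,B] q_used=1 → run F
t=13: queue=[E,G,B,F] q_used=0 → run E
t=14: queue=[E,G,B,F] q_used=1 → run E
t=15: queue=[G,B,F,E] q_used=0 → run G
t=16: queue=[G,B,F,E] q_used=1 → run G
t=17: queue=[B,F,E,G] q_used=0 → run B
t=18: queue=[F,E,G] q_used=0 → run F
t=19: queue=[F,E,G] q_used=1 → run F
t=20: queue=[E,G,F] q_used=0 → run E
t=21: queue=[E,G,F] q_used=1 → run E
t=22: queue=[G,F,E] q_used=0 → run G
t=23: queue=[G,F,E] q_used=1 → run G
t=24: queue=[F,E,G] q_used=0 → run F
t=25: queue=[E,G] q_used=0 → run E
t=26: queue=[E,G] q_used=1 → run E
t=27: queue=[G,E] q_used=0 → run G
t=28: queue=[E] q_used=0 → run E
t=29: (idle)
t=30: (idle)
t=31: (idle)
t=32: (idle)
t=33: (idle)
t=34: (idle)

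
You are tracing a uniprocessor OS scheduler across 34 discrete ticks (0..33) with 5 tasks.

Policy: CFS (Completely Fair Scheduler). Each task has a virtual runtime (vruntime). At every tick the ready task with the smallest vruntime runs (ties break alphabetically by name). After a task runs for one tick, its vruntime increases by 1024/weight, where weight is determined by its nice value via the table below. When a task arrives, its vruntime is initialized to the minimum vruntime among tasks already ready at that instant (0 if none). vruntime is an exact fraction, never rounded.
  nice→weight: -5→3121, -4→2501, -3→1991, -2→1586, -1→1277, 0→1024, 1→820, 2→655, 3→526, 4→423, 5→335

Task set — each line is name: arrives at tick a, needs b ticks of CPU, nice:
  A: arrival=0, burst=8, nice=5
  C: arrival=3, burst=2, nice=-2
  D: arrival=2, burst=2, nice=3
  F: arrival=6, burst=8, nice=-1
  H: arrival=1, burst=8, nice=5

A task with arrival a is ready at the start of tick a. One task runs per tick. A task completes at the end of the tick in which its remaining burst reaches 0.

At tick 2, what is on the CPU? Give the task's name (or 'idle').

t=0: vr[A=0] → run A
t=1: vr[A=1024/335 H=1024/335] → run A
t=2: vr[A=2048/335 D=1024/335 H=1024/335] → run D
t=3: vr[A=2048/335 C=1024/335 D=440832/88105 H=1024/335] → run C
t=4: vr[A=2048/335 C=983552/265655 D=440832/88105 H=1024/335] → run H
t=5: vr[A=2048/335 C=983552/265655 D=440832/88105 H=2048/335] → run C
t=6: vr[A=2048/335 D=440832/88105 F=440832/88105 H=2048/335] → run D
t=7: vr[A=2048/335 F=440832/88105 H=2048/335] → run F
t=8: vr[A=2048/335 F=653161984/112510085 H=2048/335] → run F
t=9: vr[A=2048/335 F=743381504/112510085 H=2048/335] → run A
t=10: vr[A=3072/335 F=743381504/112510085 H=2048/335] → run H
t=11: vr[A=3072/335 F=743381504/112510085 H=3072/335] → run F
t=12: vr[A=3072/335 F=833601024/112510085 H=3072/335] → run F
t=13: vr[A=3072/335 F=923820544/112510085 H=3072/335] → run F
t=14: vr[A=3072/335 F=1014040064/112510085 H=3072/335] → run F
t=15: vr[A=3072/335 F=1104259584/112510085 H=3072/335] → run A
t=16: vr[A=4096/335 F=1104259584/112510085 H=3072/335] → run H
t=17: vr[A=4096/335 F=1104259584/112510085 H=4096/335] → run F
t=18: vr[A=4096/335 F=1194479104/112510085 H=4096/335] → run F
t=19: vr[A=4096/335 H=4096/335] → run A
t=20: vr[A=1024/67 H=4096/335] → run H
t=21: vr[A=1024/67 H=1024/67] → run A
t=22: vr[A=6144/335 H=1024/67] → run H
t=23: vr[A=6144/335 H=6144/335] → run A
t=24: vr[A=7168/335 H=6144/335] → run H
t=25: vr[A=7168/335 H=7168/335] → run A
t=26: vr[H=7168/335] → run H
t=27: vr[H=8192/335] → run H
t=28: (idle)
t=29: (idle)
t=30: (idle)
t=31: (idle)
t=32: (idle)
t=33: (idle)

running at tick 2 = D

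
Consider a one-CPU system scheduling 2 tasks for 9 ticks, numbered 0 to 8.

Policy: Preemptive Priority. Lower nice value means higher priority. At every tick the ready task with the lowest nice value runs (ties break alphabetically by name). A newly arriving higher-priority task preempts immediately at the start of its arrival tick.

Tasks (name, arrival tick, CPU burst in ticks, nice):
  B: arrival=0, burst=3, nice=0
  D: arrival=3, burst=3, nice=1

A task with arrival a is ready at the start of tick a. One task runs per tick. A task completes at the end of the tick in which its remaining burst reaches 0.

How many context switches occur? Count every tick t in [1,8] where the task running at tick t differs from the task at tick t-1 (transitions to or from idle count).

context switches = 2

t=0: ready={B} → run B
t=1: ready={B} → run B
t=2: ready={B} → run B
t=3: ready={D} → run D
t=4: ready={D} → run D
t=5: ready={D} → run D
t=6: (idle)
t=7: (idle)
t=8: (idle)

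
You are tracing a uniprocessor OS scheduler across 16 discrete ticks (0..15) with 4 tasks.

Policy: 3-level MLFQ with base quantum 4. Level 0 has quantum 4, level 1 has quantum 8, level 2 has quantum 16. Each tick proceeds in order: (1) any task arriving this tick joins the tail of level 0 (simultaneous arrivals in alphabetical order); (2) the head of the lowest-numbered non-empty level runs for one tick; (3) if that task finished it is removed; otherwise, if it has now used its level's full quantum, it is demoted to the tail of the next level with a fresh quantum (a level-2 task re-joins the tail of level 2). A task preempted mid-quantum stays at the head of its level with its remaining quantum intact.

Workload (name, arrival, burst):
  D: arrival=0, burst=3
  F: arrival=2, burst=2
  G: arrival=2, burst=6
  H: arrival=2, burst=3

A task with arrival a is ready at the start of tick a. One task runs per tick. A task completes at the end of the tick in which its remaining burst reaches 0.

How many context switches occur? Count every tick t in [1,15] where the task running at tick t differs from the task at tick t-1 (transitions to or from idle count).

context switches = 5

t=0: L0/L1/L2 = D/-/- → run D
t=1: L0/L1/L2 = D/-/- → run D
t=2: L0/L1/L2 = DFGH/-/- → run D
t=3: L0/L1/L2 = FGH/-/- → run F
t=4: L0/L1/L2 = FGH/-/- → run F
t=5: L0/L1/L2 = GH/-/- → run G
t=6: L0/L1/L2 = GH/-/- → run G
t=7: L0/L1/L2 = GH/-/- → run G
t=8: L0/L1/L2 = GH/-/- → run G
t=9: L0/L1/L2 = H/G/- → run H
t=10: L0/L1/L2 = H/G/- → run H
t=11: L0/L1/L2 = H/G/- → run H
t=12: L0/L1/L2 = -/G/- → run G
t=13: L0/L1/L2 = -/G/- → run G
t=14: (idle)
t=15: (idle)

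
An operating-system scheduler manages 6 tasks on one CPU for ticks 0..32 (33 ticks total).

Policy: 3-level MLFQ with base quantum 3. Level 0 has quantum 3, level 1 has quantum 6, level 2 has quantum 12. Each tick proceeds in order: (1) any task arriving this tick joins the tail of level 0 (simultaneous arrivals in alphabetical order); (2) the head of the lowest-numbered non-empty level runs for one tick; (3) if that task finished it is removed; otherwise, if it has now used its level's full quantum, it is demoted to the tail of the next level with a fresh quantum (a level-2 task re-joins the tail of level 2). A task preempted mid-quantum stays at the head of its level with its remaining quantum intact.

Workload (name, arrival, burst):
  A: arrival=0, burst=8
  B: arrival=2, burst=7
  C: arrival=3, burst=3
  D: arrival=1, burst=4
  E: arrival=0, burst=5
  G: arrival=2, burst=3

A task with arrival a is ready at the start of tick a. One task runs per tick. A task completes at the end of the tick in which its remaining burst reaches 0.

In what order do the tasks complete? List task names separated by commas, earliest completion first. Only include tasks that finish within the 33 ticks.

t=0: L0/L1/L2 = AE/-/- → run A
t=1: L0/L1/L2 = AED/-/- → run A
t=2: L0/L1/L2 = AEDBG/-/- → run A
t=3: L0/L1/L2 = EDBGC/A/- → run E
t=4: L0/L1/L2 = EDBGC/A/- → run E
t=5: L0/L1/L2 = EDBGC/A/- → run E
t=6: L0/L1/L2 = DBGC/AE/- → run D
t=7: L0/L1/L2 = DBGC/AE/- → run D
t=8: L0/L1/L2 = DBGC/AE/- → run D
t=9: L0/L1/L2 = BGC/AED/- → run B
t=10: L0/L1/L2 = BGC/AED/- → run B
t=11: L0/L1/L2 = BGC/AED/- → run B
t=12: L0/L1/L2 = GC/AEDB/- → run G
t=13: L0/L1/L2 = GC/AEDB/- → run G
t=14: L0/L1/L2 = GC/AEDB/- → run G
t=15: L0/L1/L2 = C/AEDB/- → run C
t=16: L0/L1/L2 = C/AEDB/- → run C
t=17: L0/L1/L2 = C/AEDB/- → run C
t=18: L0/L1/L2 = -/AEDB/- → run A
t=19: L0/L1/L2 = -/AEDB/- → run A
t=20: L0/L1/L2 = -/AEDB/- → run A
t=21: L0/L1/L2 = -/AEDB/- → run A
t=22: L0/L1/L2 = -/AEDB/- → run A
t=23: L0/L1/L2 = -/EDB/- → run E
t=24: L0/L1/L2 = -/EDB/- → run E
t=25: L0/L1/L2 = -/DB/- → run D
t=26: L0/L1/L2 = -/B/- → run B
t=27: L0/L1/L2 = -/B/- → run B
t=28: L0/L1/L2 = -/B/- → run B
t=29: L0/L1/L2 = -/B/- → run B
t=30: (idle)
t=31: (idle)
t=32: (idle)

completion order = G, C, A, E, D, B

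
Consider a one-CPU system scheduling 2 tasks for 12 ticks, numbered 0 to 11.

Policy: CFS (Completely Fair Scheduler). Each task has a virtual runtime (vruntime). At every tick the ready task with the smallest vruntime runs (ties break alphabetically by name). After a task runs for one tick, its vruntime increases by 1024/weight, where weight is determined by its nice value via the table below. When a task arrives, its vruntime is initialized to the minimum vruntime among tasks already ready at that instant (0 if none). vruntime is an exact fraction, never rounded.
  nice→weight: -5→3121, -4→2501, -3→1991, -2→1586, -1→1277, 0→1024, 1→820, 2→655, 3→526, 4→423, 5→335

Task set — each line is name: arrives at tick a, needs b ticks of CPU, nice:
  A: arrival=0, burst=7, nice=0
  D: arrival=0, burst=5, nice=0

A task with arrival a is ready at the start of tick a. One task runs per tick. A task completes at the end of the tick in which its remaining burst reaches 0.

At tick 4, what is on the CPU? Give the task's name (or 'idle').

running at tick 4 = A

t=0: vr[A=0 D=0] → run A
t=1: vr[A=1 D=0] → run D
t=2: vr[A=1 D=1] → run A
t=3: vr[A=2 D=1] → run D
t=4: vr[A=2 D=2] → run A
t=5: vr[A=3 D=2] → run D
t=6: vr[A=3 D=3] → run A
t=7: vr[A=4 D=3] → run D
t=8: vr[A=4 D=4] → run A
t=9: vr[A=5 D=4] → run D
t=10: vr[A=5] → run A
t=11: vr[A=6] → run A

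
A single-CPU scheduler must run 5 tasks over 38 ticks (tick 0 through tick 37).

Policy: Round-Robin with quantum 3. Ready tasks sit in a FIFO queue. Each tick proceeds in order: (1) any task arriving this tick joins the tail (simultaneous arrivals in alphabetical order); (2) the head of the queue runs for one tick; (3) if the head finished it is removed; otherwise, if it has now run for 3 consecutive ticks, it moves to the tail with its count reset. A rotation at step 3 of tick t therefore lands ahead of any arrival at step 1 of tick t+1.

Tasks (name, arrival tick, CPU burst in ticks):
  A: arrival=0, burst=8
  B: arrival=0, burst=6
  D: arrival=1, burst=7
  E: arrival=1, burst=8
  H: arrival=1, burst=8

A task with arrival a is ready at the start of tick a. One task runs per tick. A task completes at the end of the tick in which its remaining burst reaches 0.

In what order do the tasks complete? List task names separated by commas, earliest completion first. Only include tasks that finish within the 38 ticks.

completion order = B, A, D, E, H

t=0: queue=[A,B] q_used=0 → run A
t=1: queue=[A,B,D,E,H] q_used=1 → run A
t=2: queue=[A,B,D,E,H] q_used=2 → run A
t=3: queue=[B,D,E,H,A] q_used=0 → run B
t=4: queue=[B,D,E,H,A] q_used=1 → run B
t=5: queue=[B,D,E,H,A] q_used=2 → run B
t=6: queue=[D,E,H,A,B] q_used=0 → run D
t=7: queue=[D,E,H,A,B] q_used=1 → run D
t=8: queue=[D,E,H,A,B] q_used=2 → run D
t=9: queue=[E,H,A,B,D] q_used=0 → run E
t=10: queue=[E,H,A,B,D] q_used=1 → run E
t=11: queue=[E,H,A,B,D] q_used=2 → run E
t=12: queue=[H,A,B,D,E] q_used=0 → run H
t=13: queue=[H,A,B,D,E] q_used=1 → run H
t=14: queue=[H,A,B,D,E] q_used=2 → run H
t=15: queue=[A,B,D,E,H] q_used=0 → run A
t=16: queue=[A,B,D,E,H] q_used=1 → run A
t=17: queue=[A,B,D,E,H] q_used=2 → run A
t=18: queue=[B,D,E,H,A] q_used=0 → run B
t=19: queue=[B,D,E,H,A] q_used=1 → run B
t=20: queue=[B,D,E,H,A] q_used=2 → run B
t=21: queue=[D,E,H,A] q_used=0 → run D
t=22: queue=[D,E,H,A] q_used=1 → run D
t=23: queue=[D,E,H,A] q_used=2 → run D
t=24: queue=[E,H,A,D] q_used=0 → run E
t=25: queue=[E,H,A,D] q_used=1 → run E
t=26: queue=[E,H,A,D] q_used=2 → run E
t=27: queue=[H,A,D,E] q_used=0 → run H
t=28: queue=[H,A,D,E] q_used=1 → run H
t=29: queue=[H,A,D,E] q_used=2 → run H
t=30: queue=[A,D,E,H] q_used=0 → run A
t=31: queue=[A,D,E,H] q_used=1 → run A
t=32: queue=[D,E,H] q_used=0 → run D
t=33: queue=[E,H] q_used=0 → run E
t=34: queue=[E,H] q_used=1 → run E
t=35: queue=[H] q_used=0 → run H
t=36: queue=[H] q_used=1 → run H
t=37: (idle)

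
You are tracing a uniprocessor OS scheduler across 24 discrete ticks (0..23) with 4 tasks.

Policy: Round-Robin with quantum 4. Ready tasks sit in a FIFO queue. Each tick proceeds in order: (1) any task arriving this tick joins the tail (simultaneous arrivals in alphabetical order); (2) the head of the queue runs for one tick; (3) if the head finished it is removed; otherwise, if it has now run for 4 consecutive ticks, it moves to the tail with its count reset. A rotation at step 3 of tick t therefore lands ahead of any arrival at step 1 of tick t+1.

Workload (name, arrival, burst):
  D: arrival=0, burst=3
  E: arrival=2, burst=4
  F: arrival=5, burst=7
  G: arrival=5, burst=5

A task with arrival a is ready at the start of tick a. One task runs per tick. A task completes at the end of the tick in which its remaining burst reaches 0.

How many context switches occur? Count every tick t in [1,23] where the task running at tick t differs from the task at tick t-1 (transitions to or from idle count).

t=0: queue=[D] q_used=0 → run D
t=1: queue=[D] q_used=1 → run D
t=2: queue=[D,E] q_used=2 → run D
t=3: queue=[E] q_used=0 → run E
t=4: queue=[E] q_used=1 → run E
t=5: queue=[E,F,G] q_used=2 → run E
t=6: queue=[E,F,G] q_used=3 → run E
t=7: queue=[F,G] q_used=0 → run F
t=8: queue=[F,G] q_used=1 → run F
t=9: queue=[F,G] q_used=2 → run F
t=10: queue=[F,G] q_used=3 → run F
t=11: queue=[G,F] q_used=0 → run G
t=12: queue=[G,F] q_used=1 → run G
t=13: queue=[G,F] q_used=2 → run G
t=14: queue=[G,F] q_used=3 → run G
t=15: queue=[F,G] q_used=0 → run F
t=16: queue=[F,G] q_used=1 → run F
t=17: queue=[F,G] q_used=2 → run F
t=18: queue=[G] q_used=0 → run G
t=19: (idle)
t=20: (idle)
t=21: (idle)
t=22: (idle)
t=23: (idle)

context switches = 6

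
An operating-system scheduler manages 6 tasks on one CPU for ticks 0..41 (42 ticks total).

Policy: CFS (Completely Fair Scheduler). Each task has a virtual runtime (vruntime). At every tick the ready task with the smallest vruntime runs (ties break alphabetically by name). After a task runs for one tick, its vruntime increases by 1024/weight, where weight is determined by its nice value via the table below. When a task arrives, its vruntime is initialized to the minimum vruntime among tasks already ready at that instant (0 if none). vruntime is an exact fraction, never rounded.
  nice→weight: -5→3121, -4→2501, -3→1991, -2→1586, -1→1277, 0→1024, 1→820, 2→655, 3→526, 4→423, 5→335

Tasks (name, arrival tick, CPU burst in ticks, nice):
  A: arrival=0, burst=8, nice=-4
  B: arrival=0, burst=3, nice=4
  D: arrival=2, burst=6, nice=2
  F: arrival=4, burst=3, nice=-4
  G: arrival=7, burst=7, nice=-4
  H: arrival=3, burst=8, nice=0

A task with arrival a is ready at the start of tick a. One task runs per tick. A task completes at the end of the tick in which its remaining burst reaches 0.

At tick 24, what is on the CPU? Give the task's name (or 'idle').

running at tick 24 = G

t=0: vr[A=0 B=0] → run A
t=1: vr[A=1024/2501 B=0] → run B
t=2: vr[A=1024/2501 B=1024/423 D=1024/2501] → run A
t=3: vr[A=2048/2501 B=1024/423 D=1024/2501 H=1024/2501] → run D
t=4: vr[A=2048/2501 B=1024/423 D=3231744/1638155 F=1024/2501 H=1024/2501] → run F
t=5: vr[A=2048/2501 B=1024/423 D=3231744/1638155 F=2048/2501 H=1024/2501] → run H
t=6: vr[A=2048/2501 B=1024/423 D=3231744/1638155 F=2048/2501 H=3525/2501] → run A
t=7: vr[A=3072/2501 B=1024/423 D=3231744/1638155 F=2048/2501 G=2048/2501 H=3525/2501] → run F
t=8: vr[A=3072/2501 B=1024/423 D=3231744/1638155 F=3072/2501 G=2048/2501 H=3525/2501] → run G
t=9: vr[A=3072/2501 B=1024/423 D=3231744/1638155 F=3072/2501 G=3072/2501 H=3525/2501] → run A
t=10: vr[A=4096/2501 B=1024/423 D=3231744/1638155 F=3072/2501 G=3072/2501 H=3525/2501] → run F
t=11: vr[A=4096/2501 B=1024/423 D=3231744/1638155 G=3072/2501 H=3525/2501] → run G
t=12: vr[A=4096/2501 B=1024/423 D=3231744/1638155 G=4096/2501 H=3525/2501] → run H
t=13: vr[A=4096/2501 B=1024/423 D=3231744/1638155 G=4096/2501 H=6026/2501] → run A
t=14: vr[A=5120/2501 B=1024/423 D=3231744/1638155 G=4096/2501 H=6026/2501] → run G
t=15: vr[A=5120/2501 B=1024/423 D=3231744/1638155 G=5120/2501 H=6026/2501] → run D
t=16: vr[A=5120/2501 B=1024/423 D=5792768/1638155 G=5120/2501 H=6026/2501] → run A
t=17: vr[A=6144/2501 B=1024/423 D=5792768/1638155 G=5120/2501 H=6026/2501] → run G
t=18: vr[A=6144/2501 B=1024/423 D=5792768/1638155 G=6144/2501 H=6026/2501] → run H
t=19: vr[A=6144/2501 B=1024/423 D=5792768/1638155 G=6144/2501 H=8527/2501] → run B
t=20: vr[A=6144/2501 B=2048/423 D=5792768/1638155 G=6144/2501 H=8527/2501] → run A
t=21: vr[A=7168/2501 B=2048/423 D=5792768/1638155 G=6144/2501 H=8527/2501] → run G
t=22: vr[A=7168/2501 B=2048/423 D=5792768/1638155 G=7168/2501 H=8527/2501] → run A
t=23: vr[B=2048/423 D=5792768/1638155 G=7168/2501 H=8527/2501] → run G
t=24: vr[B=2048/423 D=5792768/1638155 G=8192/2501 H=8527/2501] → run G
t=25: vr[B=2048/423 D=5792768/1638155 H=8527/2501] → run H
t=26: vr[B=2048/423 D=5792768/1638155 H=11028/2501] → run D
t=27: vr[B=2048/423 D=8353792/1638155 H=11028/2501] → run H
t=28: vr[B=2048/423 D=8353792/1638155 H=13529/2501] → run B
t=29: vr[D=8353792/1638155 H=13529/2501] → run D
t=30: vr[D=10914816/1638155 H=13529/2501] → run H
t=31: vr[D=10914816/1638155 H=16030/2501] → run H
t=32: vr[D=10914816/1638155 H=18531/2501] → run D
t=33: vr[D=2695168/327631 H=18531/2501] → run H
t=34: vr[D=2695168/327631] → run D
t=35: (idle)
t=36: (idle)
t=37: (idle)
t=38: (idle)
t=39: (idle)
t=40: (idle)
t=41: (idle)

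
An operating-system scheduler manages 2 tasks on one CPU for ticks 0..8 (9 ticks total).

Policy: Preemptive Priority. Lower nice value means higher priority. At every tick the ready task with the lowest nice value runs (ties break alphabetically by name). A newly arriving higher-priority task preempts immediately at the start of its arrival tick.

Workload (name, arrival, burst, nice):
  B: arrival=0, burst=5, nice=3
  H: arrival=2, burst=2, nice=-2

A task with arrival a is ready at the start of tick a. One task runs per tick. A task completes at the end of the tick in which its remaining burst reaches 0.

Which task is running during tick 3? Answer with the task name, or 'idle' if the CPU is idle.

running at tick 3 = H

t=0: ready={B} → run B
t=1: ready={B} → run B
t=2: ready={B,H} → run H
t=3: ready={B,H} → run H
t=4: ready={B} → run B
t=5: ready={B} → run B
t=6: ready={B} → run B
t=7: (idle)
t=8: (idle)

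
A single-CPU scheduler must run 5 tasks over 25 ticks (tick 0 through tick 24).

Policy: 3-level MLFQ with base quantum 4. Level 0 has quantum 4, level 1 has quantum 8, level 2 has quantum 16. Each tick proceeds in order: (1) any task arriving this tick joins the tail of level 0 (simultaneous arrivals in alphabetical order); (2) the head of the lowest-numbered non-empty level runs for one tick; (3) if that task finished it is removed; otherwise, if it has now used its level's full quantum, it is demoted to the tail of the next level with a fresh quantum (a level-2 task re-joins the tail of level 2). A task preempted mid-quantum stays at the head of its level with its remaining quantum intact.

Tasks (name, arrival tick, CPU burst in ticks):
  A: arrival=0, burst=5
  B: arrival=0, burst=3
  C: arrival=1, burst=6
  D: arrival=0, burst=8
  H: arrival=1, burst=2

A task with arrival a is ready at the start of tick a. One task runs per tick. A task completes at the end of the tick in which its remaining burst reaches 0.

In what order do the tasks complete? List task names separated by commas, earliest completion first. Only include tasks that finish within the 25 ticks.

completion order = B, H, A, D, C

t=0: L0/L1/L2 = ABD/-/- → run A
t=1: L0/L1/L2 = ABDCH/-/- → run A
t=2: L0/L1/L2 = ABDCH/-/- → run A
t=3: L0/L1/L2 = ABDCH/-/- → run A
t=4: L0/L1/L2 = BDCH/A/- → run B
t=5: L0/L1/L2 = BDCH/A/- → run B
t=6: L0/L1/L2 = BDCH/A/- → run B
t=7: L0/L1/L2 = DCH/A/- → run D
t=8: L0/L1/L2 = DCH/A/- → run D
t=9: L0/L1/L2 = DCH/A/- → run D
t=10: L0/L1/L2 = DCH/A/- → run D
t=11: L0/L1/L2 = CH/AD/- → run C
t=12: L0/L1/L2 = CH/AD/- → run C
t=13: L0/L1/L2 = CH/AD/- → run C
t=14: L0/L1/L2 = CH/AD/- → run C
t=15: L0/L1/L2 = H/ADC/- → run H
t=16: L0/L1/L2 = H/ADC/- → run H
t=17: L0/L1/L2 = -/ADC/- → run A
t=18: L0/L1/L2 = -/DC/- → run D
t=19: L0/L1/L2 = -/DC/- → run D
t=20: L0/L1/L2 = -/DC/- → run D
t=21: L0/L1/L2 = -/DC/- → run D
t=22: L0/L1/L2 = -/C/- → run C
t=23: L0/L1/L2 = -/C/- → run C
t=24: (idle)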